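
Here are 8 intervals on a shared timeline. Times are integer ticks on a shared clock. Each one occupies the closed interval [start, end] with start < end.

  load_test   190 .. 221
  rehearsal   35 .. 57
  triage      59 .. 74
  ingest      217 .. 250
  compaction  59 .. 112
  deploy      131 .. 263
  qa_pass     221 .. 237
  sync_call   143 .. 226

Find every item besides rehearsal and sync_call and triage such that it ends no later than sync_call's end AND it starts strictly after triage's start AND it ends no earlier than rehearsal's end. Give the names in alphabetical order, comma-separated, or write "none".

Conditions: its end is no later than sync_call's end (X.end <= 226) AND its start is strictly after triage's start (X.start > 59) AND its end is no earlier than rehearsal's end (X.end >= 57).
compaction: end 112 <= 226? ✓; start 59 > 59? ✗; end 112 >= 57? ✓ → no.
deploy: end 263 <= 226? ✗; start 131 > 59? ✓; end 263 >= 57? ✓ → no.
ingest: end 250 <= 226? ✗; start 217 > 59? ✓; end 250 >= 57? ✓ → no.
load_test: end 221 <= 226? ✓; start 190 > 59? ✓; end 221 >= 57? ✓ → yes.
qa_pass: end 237 <= 226? ✗; start 221 > 59? ✓; end 237 >= 57? ✓ → no.
Result: load_test.

load_test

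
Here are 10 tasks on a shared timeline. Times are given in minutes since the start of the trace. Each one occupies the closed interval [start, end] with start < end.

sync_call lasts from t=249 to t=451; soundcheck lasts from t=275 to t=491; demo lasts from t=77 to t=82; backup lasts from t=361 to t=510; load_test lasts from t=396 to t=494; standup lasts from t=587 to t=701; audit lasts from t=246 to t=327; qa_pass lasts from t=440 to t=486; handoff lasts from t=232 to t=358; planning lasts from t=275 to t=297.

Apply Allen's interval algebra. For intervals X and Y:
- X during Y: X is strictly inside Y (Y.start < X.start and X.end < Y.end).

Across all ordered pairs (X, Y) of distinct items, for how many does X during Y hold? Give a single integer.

Checking all 90 ordered pairs for relation 'during'; matching pairs in alphabetical order:
(audit, handoff): audit during handoff ✓
(load_test, backup): load_test during backup ✓
(planning, audit): planning during audit ✓
(planning, handoff): planning during handoff ✓
(planning, sync_call): planning during sync_call ✓
(qa_pass, backup): qa_pass during backup ✓
(qa_pass, load_test): qa_pass during load_test ✓
(qa_pass, soundcheck): qa_pass during soundcheck ✓
Count: 8.

8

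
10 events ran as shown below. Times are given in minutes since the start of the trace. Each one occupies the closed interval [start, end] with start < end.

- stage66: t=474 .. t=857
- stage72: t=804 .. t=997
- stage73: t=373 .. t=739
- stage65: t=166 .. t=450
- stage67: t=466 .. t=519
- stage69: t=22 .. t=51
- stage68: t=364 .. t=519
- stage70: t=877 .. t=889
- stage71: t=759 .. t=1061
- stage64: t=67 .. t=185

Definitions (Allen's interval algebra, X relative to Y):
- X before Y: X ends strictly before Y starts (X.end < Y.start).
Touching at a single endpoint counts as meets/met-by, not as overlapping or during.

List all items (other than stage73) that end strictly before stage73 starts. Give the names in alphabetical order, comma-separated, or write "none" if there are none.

stage64, stage69

Target stage73 = [t=373, t=739].
stage64 [t=67, t=185] → before → yes.
stage65 [t=166, t=450] → overlaps → no.
stage66 [t=474, t=857] → overlapped-by → no.
stage67 [t=466, t=519] → during → no.
stage68 [t=364, t=519] → overlaps → no.
stage69 [t=22, t=51] → before → yes.
stage70 [t=877, t=889] → after → no.
stage71 [t=759, t=1061] → after → no.
stage72 [t=804, t=997] → after → no.
Result: stage64, stage69.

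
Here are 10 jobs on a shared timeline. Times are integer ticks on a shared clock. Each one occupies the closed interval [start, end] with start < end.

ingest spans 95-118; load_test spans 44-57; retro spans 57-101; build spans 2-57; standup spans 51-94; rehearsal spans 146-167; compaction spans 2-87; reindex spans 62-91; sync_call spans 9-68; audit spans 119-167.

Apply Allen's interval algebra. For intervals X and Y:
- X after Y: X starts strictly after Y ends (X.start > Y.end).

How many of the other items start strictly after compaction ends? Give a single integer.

Target compaction = [2, 87].
audit [119, 167] → after → counts.
build [2, 57] → starts → no.
ingest [95, 118] → after → counts.
load_test [44, 57] → during → no.
rehearsal [146, 167] → after → counts.
reindex [62, 91] → overlapped-by → no.
retro [57, 101] → overlapped-by → no.
standup [51, 94] → overlapped-by → no.
sync_call [9, 68] → during → no.
Total: 3.

3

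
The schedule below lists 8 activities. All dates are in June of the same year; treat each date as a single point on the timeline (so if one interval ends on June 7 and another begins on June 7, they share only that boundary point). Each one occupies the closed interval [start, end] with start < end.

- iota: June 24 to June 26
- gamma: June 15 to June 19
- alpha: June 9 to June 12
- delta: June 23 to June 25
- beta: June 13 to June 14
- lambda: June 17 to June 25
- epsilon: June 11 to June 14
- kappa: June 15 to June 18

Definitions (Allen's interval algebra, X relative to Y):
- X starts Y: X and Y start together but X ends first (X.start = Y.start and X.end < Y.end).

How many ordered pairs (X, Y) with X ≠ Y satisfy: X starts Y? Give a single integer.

1

Checking all 56 ordered pairs for relation 'starts'; matching pairs in alphabetical order:
(kappa, gamma): kappa starts gamma ✓
Count: 1.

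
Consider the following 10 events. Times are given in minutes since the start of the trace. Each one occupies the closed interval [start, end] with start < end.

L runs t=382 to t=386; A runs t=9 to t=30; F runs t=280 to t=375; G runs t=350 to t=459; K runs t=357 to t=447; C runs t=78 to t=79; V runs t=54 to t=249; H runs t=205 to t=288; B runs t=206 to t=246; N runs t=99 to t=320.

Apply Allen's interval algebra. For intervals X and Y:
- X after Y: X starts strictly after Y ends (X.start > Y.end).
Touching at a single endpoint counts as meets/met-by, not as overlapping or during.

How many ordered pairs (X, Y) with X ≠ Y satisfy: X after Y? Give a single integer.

31

Checking all 90 ordered pairs for relation 'after'; matching pairs in alphabetical order:
(B, A): B after A ✓
(B, C): B after C ✓
(C, A): C after A ✓
(F, A): F after A ✓
(F, B): F after B ✓
(F, C): F after C ✓
(F, V): F after V ✓
(G, A): G after A ✓
(G, B): G after B ✓
(G, C): G after C ✓
(G, H): G after H ✓
(G, N): G after N ✓
(G, V): G after V ✓
(H, A): H after A ✓
(H, C): H after C ✓
(K, A): K after A ✓
(K, B): K after B ✓
(K, C): K after C ✓
(K, H): K after H ✓
(K, N): K after N ✓
(K, V): K after V ✓
(L, A): L after A ✓
(L, B): L after B ✓
(L, C): L after C ✓
... plus 7 further pairs not listed.
Count: 31.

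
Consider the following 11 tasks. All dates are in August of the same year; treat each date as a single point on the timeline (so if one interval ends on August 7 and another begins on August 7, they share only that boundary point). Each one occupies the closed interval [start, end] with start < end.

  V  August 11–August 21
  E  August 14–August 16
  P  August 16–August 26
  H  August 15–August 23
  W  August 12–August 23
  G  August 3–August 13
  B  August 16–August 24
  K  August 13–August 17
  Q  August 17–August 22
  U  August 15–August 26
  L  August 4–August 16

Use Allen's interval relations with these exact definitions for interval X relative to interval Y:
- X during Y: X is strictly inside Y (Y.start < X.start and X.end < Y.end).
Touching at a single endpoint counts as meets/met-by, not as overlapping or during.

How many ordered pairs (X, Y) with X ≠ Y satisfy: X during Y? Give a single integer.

11

Checking all 110 ordered pairs for relation 'during'; matching pairs in alphabetical order:
(B, U): B during U ✓
(E, K): E during K ✓
(E, V): E during V ✓
(E, W): E during W ✓
(K, V): K during V ✓
(K, W): K during W ✓
(Q, B): Q during B ✓
(Q, H): Q during H ✓
(Q, P): Q during P ✓
(Q, U): Q during U ✓
(Q, W): Q during W ✓
Count: 11.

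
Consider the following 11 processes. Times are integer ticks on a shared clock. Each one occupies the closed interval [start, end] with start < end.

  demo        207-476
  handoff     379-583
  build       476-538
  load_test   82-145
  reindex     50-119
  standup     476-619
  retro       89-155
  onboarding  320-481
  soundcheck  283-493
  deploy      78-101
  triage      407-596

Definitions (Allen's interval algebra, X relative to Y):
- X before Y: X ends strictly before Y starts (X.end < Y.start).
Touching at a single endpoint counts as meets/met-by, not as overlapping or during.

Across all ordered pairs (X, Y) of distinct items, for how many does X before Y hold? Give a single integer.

Checking all 110 ordered pairs for relation 'before'; matching pairs in alphabetical order:
(deploy, build): deploy before build ✓
(deploy, demo): deploy before demo ✓
(deploy, handoff): deploy before handoff ✓
(deploy, onboarding): deploy before onboarding ✓
(deploy, soundcheck): deploy before soundcheck ✓
(deploy, standup): deploy before standup ✓
(deploy, triage): deploy before triage ✓
(load_test, build): load_test before build ✓
(load_test, demo): load_test before demo ✓
(load_test, handoff): load_test before handoff ✓
(load_test, onboarding): load_test before onboarding ✓
(load_test, soundcheck): load_test before soundcheck ✓
(load_test, standup): load_test before standup ✓
(load_test, triage): load_test before triage ✓
(reindex, build): reindex before build ✓
(reindex, demo): reindex before demo ✓
(reindex, handoff): reindex before handoff ✓
(reindex, onboarding): reindex before onboarding ✓
(reindex, soundcheck): reindex before soundcheck ✓
(reindex, standup): reindex before standup ✓
(reindex, triage): reindex before triage ✓
(retro, build): retro before build ✓
(retro, demo): retro before demo ✓
(retro, handoff): retro before handoff ✓
... plus 4 further pairs not listed.
Count: 28.

28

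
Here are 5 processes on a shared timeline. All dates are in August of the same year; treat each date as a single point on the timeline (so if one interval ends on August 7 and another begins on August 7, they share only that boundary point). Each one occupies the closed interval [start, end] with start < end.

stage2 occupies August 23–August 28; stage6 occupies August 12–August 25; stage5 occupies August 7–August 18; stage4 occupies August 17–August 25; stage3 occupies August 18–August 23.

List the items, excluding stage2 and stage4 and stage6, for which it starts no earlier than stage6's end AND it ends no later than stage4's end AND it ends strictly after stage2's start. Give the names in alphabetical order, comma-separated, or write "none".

Conditions: its start is no earlier than stage6's end (X.start >= August 25) AND its end is no later than stage4's end (X.end <= August 25) AND its end is strictly after stage2's start (X.end > August 23).
stage3: start August 18 >= August 25? ✗; end August 23 <= August 25? ✓; end August 23 > August 23? ✗ → no.
stage5: start August 7 >= August 25? ✗; end August 18 <= August 25? ✓; end August 18 > August 23? ✗ → no.
Result: none.

none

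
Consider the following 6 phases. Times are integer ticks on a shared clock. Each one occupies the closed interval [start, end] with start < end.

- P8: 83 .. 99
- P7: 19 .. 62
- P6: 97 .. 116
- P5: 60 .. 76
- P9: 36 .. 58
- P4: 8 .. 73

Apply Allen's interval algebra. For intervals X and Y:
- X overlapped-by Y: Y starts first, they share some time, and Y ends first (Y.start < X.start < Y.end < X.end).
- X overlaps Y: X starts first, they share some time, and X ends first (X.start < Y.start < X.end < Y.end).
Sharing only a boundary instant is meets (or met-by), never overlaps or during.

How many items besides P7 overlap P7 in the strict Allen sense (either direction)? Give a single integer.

1

Target P7 = [19, 62].
P4 [8, 73] → contains → no.
P5 [60, 76] → overlapped-by → counts.
P6 [97, 116] → after → no.
P8 [83, 99] → after → no.
P9 [36, 58] → during → no.
Total: 1.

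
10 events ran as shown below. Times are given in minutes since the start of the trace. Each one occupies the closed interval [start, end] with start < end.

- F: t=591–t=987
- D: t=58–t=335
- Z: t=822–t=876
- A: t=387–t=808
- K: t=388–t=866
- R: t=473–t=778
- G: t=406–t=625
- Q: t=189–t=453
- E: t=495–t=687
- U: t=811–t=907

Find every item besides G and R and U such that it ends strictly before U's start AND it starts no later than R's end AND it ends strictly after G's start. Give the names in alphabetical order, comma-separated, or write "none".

Conditions: its end is strictly before U's start (X.end < t=811) AND its start is no later than R's end (X.start <= t=778) AND its end is strictly after G's start (X.end > t=406).
A: end t=808 < t=811? ✓; start t=387 <= t=778? ✓; end t=808 > t=406? ✓ → yes.
D: end t=335 < t=811? ✓; start t=58 <= t=778? ✓; end t=335 > t=406? ✗ → no.
E: end t=687 < t=811? ✓; start t=495 <= t=778? ✓; end t=687 > t=406? ✓ → yes.
F: end t=987 < t=811? ✗; start t=591 <= t=778? ✓; end t=987 > t=406? ✓ → no.
K: end t=866 < t=811? ✗; start t=388 <= t=778? ✓; end t=866 > t=406? ✓ → no.
Q: end t=453 < t=811? ✓; start t=189 <= t=778? ✓; end t=453 > t=406? ✓ → yes.
Z: end t=876 < t=811? ✗; start t=822 <= t=778? ✗; end t=876 > t=406? ✓ → no.
Result: A, E, Q.

A, E, Q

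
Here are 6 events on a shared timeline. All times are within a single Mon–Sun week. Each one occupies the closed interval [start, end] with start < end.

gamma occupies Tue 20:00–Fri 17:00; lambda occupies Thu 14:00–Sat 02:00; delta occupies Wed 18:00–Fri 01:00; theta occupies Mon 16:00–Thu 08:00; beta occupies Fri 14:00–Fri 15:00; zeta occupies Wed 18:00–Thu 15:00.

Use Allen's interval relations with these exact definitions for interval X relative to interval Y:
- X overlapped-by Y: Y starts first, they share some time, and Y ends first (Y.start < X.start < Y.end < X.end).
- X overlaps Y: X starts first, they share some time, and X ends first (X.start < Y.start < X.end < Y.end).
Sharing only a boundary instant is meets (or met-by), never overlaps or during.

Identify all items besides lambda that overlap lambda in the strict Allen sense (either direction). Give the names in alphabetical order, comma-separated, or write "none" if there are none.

Target lambda = [Thu 14:00, Sat 02:00].
beta [Fri 14:00, Fri 15:00] → during → no.
delta [Wed 18:00, Fri 01:00] → overlaps → yes.
gamma [Tue 20:00, Fri 17:00] → overlaps → yes.
theta [Mon 16:00, Thu 08:00] → before → no.
zeta [Wed 18:00, Thu 15:00] → overlaps → yes.
Result: delta, gamma, zeta.

delta, gamma, zeta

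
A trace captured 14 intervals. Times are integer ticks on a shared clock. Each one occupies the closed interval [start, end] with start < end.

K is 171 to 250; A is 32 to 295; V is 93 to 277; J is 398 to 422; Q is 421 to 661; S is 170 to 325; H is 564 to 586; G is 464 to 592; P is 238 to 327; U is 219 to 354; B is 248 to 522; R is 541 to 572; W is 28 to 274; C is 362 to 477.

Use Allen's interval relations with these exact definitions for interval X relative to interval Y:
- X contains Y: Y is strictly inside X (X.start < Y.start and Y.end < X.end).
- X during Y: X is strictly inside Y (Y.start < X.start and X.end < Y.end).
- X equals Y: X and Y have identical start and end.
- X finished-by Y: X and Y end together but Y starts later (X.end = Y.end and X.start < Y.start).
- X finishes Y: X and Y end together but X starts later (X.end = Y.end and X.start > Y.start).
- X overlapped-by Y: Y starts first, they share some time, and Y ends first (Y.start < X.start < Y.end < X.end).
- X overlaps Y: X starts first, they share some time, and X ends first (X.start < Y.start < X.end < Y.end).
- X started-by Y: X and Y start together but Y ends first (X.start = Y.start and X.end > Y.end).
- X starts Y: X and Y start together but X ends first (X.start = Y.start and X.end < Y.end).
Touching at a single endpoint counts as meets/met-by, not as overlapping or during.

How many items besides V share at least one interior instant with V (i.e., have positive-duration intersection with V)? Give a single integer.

7

Target V = [93, 277].
A [32, 295] → contains → counts.
B [248, 522] → overlapped-by → counts.
C [362, 477] → after → no.
G [464, 592] → after → no.
H [564, 586] → after → no.
J [398, 422] → after → no.
K [171, 250] → during → counts.
P [238, 327] → overlapped-by → counts.
Q [421, 661] → after → no.
R [541, 572] → after → no.
S [170, 325] → overlapped-by → counts.
U [219, 354] → overlapped-by → counts.
W [28, 274] → overlaps → counts.
Total: 7.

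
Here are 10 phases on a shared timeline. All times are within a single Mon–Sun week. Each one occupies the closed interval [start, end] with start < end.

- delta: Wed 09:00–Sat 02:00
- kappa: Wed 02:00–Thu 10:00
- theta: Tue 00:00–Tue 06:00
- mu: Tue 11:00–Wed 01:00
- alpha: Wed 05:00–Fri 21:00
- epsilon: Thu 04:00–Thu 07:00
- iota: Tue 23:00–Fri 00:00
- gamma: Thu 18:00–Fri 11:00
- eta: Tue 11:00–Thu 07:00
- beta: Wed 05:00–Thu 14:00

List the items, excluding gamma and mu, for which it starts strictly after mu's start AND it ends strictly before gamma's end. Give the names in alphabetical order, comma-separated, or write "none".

Conditions: its start is strictly after mu's start (X.start > Tue 11:00) AND its end is strictly before gamma's end (X.end < Fri 11:00).
alpha: start Wed 05:00 > Tue 11:00? ✓; end Fri 21:00 < Fri 11:00? ✗ → no.
beta: start Wed 05:00 > Tue 11:00? ✓; end Thu 14:00 < Fri 11:00? ✓ → yes.
delta: start Wed 09:00 > Tue 11:00? ✓; end Sat 02:00 < Fri 11:00? ✗ → no.
epsilon: start Thu 04:00 > Tue 11:00? ✓; end Thu 07:00 < Fri 11:00? ✓ → yes.
eta: start Tue 11:00 > Tue 11:00? ✗; end Thu 07:00 < Fri 11:00? ✓ → no.
iota: start Tue 23:00 > Tue 11:00? ✓; end Fri 00:00 < Fri 11:00? ✓ → yes.
kappa: start Wed 02:00 > Tue 11:00? ✓; end Thu 10:00 < Fri 11:00? ✓ → yes.
theta: start Tue 00:00 > Tue 11:00? ✗; end Tue 06:00 < Fri 11:00? ✓ → no.
Result: beta, epsilon, iota, kappa.

beta, epsilon, iota, kappa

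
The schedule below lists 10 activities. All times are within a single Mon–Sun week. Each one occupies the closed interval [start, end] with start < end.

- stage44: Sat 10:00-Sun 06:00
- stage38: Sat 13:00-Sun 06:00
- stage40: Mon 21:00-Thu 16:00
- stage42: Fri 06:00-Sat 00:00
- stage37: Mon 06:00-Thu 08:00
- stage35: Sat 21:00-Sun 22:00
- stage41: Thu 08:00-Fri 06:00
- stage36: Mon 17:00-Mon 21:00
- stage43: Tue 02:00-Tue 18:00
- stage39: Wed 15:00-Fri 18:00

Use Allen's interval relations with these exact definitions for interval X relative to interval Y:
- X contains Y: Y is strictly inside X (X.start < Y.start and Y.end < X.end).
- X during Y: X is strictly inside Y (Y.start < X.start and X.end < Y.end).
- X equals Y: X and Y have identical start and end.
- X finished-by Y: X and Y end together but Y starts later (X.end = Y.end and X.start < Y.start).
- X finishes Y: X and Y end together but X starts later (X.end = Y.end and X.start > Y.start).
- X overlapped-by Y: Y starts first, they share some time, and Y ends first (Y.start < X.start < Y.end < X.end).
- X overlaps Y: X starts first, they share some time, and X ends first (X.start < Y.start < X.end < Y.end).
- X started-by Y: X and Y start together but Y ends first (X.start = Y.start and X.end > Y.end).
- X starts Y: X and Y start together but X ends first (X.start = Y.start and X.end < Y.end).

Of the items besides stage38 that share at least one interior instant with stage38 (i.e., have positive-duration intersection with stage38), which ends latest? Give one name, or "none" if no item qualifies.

Target stage38 = [Sat 13:00, Sun 06:00].
stage35 [Sat 21:00, Sun 22:00] → overlapped-by → candidate.
stage36 [Mon 17:00, Mon 21:00] → before → excluded.
stage37 [Mon 06:00, Thu 08:00] → before → excluded.
stage39 [Wed 15:00, Fri 18:00] → before → excluded.
stage40 [Mon 21:00, Thu 16:00] → before → excluded.
stage41 [Thu 08:00, Fri 06:00] → before → excluded.
stage42 [Fri 06:00, Sat 00:00] → before → excluded.
stage43 [Tue 02:00, Tue 18:00] → before → excluded.
stage44 [Sat 10:00, Sun 06:00] → finished-by → candidate.
Among candidates, latest end is Sun 22:00 → stage35.

stage35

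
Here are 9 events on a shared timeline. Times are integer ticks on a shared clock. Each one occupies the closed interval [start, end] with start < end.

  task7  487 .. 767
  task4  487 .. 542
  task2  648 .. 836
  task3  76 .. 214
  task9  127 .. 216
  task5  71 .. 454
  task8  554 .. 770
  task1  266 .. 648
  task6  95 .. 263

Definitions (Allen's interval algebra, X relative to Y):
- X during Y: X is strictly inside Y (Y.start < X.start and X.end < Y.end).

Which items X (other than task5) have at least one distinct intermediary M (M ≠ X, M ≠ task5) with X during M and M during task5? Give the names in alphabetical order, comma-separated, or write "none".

task9

Target task5 = [71, 454].
Intermediaries M with M during task5: task3, task6, task9.
Via task3 — items with X during task3: none.
Via task6 — items with X during task6: task9.
Via task9 — items with X during task9: none.
Union: task9.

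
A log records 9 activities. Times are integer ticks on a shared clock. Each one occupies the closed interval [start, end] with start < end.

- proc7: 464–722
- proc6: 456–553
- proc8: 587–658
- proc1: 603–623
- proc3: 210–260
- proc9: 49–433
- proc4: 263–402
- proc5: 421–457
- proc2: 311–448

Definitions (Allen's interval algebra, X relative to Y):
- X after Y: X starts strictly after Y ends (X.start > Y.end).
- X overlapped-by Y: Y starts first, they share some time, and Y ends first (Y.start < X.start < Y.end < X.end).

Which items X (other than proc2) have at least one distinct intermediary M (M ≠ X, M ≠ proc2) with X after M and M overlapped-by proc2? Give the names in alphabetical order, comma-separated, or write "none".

proc1, proc7, proc8

Target proc2 = [311, 448].
Intermediaries M with M overlapped-by proc2: proc5.
Via proc5 — items with X after proc5: proc1, proc7, proc8.
Union: proc1, proc7, proc8.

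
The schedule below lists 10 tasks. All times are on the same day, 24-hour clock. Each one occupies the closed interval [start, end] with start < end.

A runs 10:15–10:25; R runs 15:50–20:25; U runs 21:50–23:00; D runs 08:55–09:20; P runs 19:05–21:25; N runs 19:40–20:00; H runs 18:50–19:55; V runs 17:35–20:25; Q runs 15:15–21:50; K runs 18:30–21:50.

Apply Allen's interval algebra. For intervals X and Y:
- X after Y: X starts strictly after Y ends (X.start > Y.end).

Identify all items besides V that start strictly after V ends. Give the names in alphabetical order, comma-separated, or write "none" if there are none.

Target V = [17:35, 20:25].
A [10:15, 10:25] → before → no.
D [08:55, 09:20] → before → no.
H [18:50, 19:55] → during → no.
K [18:30, 21:50] → overlapped-by → no.
N [19:40, 20:00] → during → no.
P [19:05, 21:25] → overlapped-by → no.
Q [15:15, 21:50] → contains → no.
R [15:50, 20:25] → finished-by → no.
U [21:50, 23:00] → after → yes.
Result: U.

U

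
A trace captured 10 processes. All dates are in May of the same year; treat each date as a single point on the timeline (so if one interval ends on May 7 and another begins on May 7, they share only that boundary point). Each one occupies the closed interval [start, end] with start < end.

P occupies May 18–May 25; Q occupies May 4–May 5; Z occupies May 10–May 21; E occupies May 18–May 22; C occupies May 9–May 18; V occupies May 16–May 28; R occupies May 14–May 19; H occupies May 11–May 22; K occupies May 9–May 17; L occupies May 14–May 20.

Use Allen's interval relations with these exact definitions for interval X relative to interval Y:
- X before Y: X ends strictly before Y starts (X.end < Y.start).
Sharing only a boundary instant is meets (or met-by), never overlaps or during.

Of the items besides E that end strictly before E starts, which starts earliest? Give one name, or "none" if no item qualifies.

Target E = [May 18, May 22].
C [May 9, May 18] → meets → excluded.
H [May 11, May 22] → finished-by → excluded.
K [May 9, May 17] → before → candidate.
L [May 14, May 20] → overlaps → excluded.
P [May 18, May 25] → started-by → excluded.
Q [May 4, May 5] → before → candidate.
R [May 14, May 19] → overlaps → excluded.
V [May 16, May 28] → contains → excluded.
Z [May 10, May 21] → overlaps → excluded.
Among candidates, earliest start is May 4 → Q.

Q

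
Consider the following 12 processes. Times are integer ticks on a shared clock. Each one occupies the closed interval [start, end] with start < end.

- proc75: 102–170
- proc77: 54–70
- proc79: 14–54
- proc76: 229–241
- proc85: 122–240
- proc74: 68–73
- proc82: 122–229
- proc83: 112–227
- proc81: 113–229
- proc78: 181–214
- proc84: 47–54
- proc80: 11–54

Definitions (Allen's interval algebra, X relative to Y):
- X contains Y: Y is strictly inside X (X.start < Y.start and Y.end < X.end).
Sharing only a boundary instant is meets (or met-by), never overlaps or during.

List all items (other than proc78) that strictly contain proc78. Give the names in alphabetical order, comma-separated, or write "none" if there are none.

Target proc78 = [181, 214].
proc74 [68, 73] → before → no.
proc75 [102, 170] → before → no.
proc76 [229, 241] → after → no.
proc77 [54, 70] → before → no.
proc79 [14, 54] → before → no.
proc80 [11, 54] → before → no.
proc81 [113, 229] → contains → yes.
proc82 [122, 229] → contains → yes.
proc83 [112, 227] → contains → yes.
proc84 [47, 54] → before → no.
proc85 [122, 240] → contains → yes.
Result: proc81, proc82, proc83, proc85.

proc81, proc82, proc83, proc85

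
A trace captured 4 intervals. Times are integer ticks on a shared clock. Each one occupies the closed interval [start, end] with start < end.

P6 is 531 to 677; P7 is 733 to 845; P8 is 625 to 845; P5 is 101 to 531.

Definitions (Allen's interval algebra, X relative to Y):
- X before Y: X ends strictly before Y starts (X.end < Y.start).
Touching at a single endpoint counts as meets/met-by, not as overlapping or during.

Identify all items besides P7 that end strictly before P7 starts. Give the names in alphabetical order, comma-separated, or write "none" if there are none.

Target P7 = [733, 845].
P5 [101, 531] → before → yes.
P6 [531, 677] → before → yes.
P8 [625, 845] → finished-by → no.
Result: P5, P6.

P5, P6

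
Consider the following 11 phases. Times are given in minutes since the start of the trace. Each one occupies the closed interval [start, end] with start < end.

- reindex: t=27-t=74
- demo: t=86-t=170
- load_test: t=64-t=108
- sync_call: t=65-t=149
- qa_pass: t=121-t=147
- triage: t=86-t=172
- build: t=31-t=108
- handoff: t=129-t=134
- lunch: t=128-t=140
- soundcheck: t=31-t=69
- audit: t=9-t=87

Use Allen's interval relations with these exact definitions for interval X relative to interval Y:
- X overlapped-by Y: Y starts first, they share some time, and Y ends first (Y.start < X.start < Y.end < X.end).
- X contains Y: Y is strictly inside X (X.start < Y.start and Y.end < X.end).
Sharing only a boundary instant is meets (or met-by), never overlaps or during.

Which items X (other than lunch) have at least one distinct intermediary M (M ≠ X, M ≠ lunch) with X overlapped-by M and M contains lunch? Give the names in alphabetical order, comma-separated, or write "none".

demo, triage

Target lunch = [t=128, t=140].
Intermediaries M with M contains lunch: demo, qa_pass, sync_call, triage.
Via demo — items with X overlapped-by demo: none.
Via qa_pass — items with X overlapped-by qa_pass: none.
Via sync_call — items with X overlapped-by sync_call: demo, triage.
Via triage — items with X overlapped-by triage: none.
Union: demo, triage.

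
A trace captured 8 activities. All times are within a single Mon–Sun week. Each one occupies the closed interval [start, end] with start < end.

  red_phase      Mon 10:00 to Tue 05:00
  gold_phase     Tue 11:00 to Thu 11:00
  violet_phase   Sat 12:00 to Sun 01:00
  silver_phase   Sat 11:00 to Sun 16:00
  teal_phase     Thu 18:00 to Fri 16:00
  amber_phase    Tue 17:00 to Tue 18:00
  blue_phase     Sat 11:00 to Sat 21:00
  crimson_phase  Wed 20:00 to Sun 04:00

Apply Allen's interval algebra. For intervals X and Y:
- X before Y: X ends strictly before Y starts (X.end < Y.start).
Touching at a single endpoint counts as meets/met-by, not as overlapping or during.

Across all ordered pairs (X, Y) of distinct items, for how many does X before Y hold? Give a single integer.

Checking all 56 ordered pairs for relation 'before'; matching pairs in alphabetical order:
(amber_phase, blue_phase): amber_phase before blue_phase ✓
(amber_phase, crimson_phase): amber_phase before crimson_phase ✓
(amber_phase, silver_phase): amber_phase before silver_phase ✓
(amber_phase, teal_phase): amber_phase before teal_phase ✓
(amber_phase, violet_phase): amber_phase before violet_phase ✓
(gold_phase, blue_phase): gold_phase before blue_phase ✓
(gold_phase, silver_phase): gold_phase before silver_phase ✓
(gold_phase, teal_phase): gold_phase before teal_phase ✓
(gold_phase, violet_phase): gold_phase before violet_phase ✓
(red_phase, amber_phase): red_phase before amber_phase ✓
(red_phase, blue_phase): red_phase before blue_phase ✓
(red_phase, crimson_phase): red_phase before crimson_phase ✓
(red_phase, gold_phase): red_phase before gold_phase ✓
(red_phase, silver_phase): red_phase before silver_phase ✓
(red_phase, teal_phase): red_phase before teal_phase ✓
(red_phase, violet_phase): red_phase before violet_phase ✓
(teal_phase, blue_phase): teal_phase before blue_phase ✓
(teal_phase, silver_phase): teal_phase before silver_phase ✓
(teal_phase, violet_phase): teal_phase before violet_phase ✓
Count: 19.

19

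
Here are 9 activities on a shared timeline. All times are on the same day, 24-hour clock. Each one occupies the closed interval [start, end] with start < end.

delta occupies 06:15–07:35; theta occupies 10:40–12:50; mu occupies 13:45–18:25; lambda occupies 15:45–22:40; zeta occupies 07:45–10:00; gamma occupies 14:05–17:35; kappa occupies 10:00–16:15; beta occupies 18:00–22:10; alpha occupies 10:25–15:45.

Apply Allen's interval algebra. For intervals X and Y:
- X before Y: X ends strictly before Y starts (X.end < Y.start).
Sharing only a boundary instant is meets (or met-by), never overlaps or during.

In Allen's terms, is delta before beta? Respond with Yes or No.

delta = [06:15, 07:35], beta = [18:00, 22:10].
Actual relation of delta to beta: before.
Asked whether 'before' holds → Yes.

Yes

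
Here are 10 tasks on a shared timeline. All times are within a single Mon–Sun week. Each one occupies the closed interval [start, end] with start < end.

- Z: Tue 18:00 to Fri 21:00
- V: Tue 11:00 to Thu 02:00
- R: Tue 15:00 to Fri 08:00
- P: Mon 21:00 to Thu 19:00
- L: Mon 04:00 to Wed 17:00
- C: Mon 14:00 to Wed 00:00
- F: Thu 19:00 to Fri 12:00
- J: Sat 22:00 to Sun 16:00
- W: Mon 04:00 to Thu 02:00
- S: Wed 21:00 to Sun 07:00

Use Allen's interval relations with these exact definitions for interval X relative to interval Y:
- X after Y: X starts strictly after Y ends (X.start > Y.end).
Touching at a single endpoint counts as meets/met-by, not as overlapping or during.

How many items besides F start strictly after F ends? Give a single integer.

1

Target F = [Thu 19:00, Fri 12:00].
C [Mon 14:00, Wed 00:00] → before → no.
J [Sat 22:00, Sun 16:00] → after → counts.
L [Mon 04:00, Wed 17:00] → before → no.
P [Mon 21:00, Thu 19:00] → meets → no.
R [Tue 15:00, Fri 08:00] → overlaps → no.
S [Wed 21:00, Sun 07:00] → contains → no.
V [Tue 11:00, Thu 02:00] → before → no.
W [Mon 04:00, Thu 02:00] → before → no.
Z [Tue 18:00, Fri 21:00] → contains → no.
Total: 1.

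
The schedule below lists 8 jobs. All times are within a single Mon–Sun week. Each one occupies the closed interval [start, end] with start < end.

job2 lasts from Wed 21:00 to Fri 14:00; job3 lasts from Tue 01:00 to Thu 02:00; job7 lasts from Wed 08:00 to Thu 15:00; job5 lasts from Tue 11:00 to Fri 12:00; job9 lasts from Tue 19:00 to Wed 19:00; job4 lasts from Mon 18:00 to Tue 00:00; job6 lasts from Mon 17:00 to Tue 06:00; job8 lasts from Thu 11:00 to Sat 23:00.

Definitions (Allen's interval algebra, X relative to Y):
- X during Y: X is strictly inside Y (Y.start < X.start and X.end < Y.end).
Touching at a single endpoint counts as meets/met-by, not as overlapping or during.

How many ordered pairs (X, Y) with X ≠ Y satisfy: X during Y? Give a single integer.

Checking all 56 ordered pairs for relation 'during'; matching pairs in alphabetical order:
(job4, job6): job4 during job6 ✓
(job7, job5): job7 during job5 ✓
(job9, job3): job9 during job3 ✓
(job9, job5): job9 during job5 ✓
Count: 4.

4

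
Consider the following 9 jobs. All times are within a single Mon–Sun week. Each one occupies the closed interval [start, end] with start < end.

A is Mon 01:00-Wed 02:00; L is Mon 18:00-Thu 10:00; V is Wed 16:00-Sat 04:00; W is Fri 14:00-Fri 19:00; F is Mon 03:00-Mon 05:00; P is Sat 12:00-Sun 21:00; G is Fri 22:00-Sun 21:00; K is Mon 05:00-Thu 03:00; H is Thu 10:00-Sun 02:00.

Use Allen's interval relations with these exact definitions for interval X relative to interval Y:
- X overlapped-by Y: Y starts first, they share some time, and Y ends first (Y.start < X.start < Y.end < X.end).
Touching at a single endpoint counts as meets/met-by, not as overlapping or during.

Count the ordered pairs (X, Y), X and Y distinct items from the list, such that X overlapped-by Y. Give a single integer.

9

Checking all 72 ordered pairs for relation 'overlapped-by'; matching pairs in alphabetical order:
(G, H): G overlapped-by H ✓
(G, V): G overlapped-by V ✓
(H, V): H overlapped-by V ✓
(K, A): K overlapped-by A ✓
(L, A): L overlapped-by A ✓
(L, K): L overlapped-by K ✓
(P, H): P overlapped-by H ✓
(V, K): V overlapped-by K ✓
(V, L): V overlapped-by L ✓
Count: 9.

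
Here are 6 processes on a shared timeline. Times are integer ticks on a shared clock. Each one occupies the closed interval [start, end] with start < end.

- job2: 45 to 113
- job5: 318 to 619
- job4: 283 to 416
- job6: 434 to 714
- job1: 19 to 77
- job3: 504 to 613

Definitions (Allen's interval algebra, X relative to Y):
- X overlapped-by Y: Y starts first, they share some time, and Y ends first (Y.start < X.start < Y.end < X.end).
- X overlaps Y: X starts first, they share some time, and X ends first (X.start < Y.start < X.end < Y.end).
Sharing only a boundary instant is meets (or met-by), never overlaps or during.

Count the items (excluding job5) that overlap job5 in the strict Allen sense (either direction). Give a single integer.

2

Target job5 = [318, 619].
job1 [19, 77] → before → no.
job2 [45, 113] → before → no.
job3 [504, 613] → during → no.
job4 [283, 416] → overlaps → counts.
job6 [434, 714] → overlapped-by → counts.
Total: 2.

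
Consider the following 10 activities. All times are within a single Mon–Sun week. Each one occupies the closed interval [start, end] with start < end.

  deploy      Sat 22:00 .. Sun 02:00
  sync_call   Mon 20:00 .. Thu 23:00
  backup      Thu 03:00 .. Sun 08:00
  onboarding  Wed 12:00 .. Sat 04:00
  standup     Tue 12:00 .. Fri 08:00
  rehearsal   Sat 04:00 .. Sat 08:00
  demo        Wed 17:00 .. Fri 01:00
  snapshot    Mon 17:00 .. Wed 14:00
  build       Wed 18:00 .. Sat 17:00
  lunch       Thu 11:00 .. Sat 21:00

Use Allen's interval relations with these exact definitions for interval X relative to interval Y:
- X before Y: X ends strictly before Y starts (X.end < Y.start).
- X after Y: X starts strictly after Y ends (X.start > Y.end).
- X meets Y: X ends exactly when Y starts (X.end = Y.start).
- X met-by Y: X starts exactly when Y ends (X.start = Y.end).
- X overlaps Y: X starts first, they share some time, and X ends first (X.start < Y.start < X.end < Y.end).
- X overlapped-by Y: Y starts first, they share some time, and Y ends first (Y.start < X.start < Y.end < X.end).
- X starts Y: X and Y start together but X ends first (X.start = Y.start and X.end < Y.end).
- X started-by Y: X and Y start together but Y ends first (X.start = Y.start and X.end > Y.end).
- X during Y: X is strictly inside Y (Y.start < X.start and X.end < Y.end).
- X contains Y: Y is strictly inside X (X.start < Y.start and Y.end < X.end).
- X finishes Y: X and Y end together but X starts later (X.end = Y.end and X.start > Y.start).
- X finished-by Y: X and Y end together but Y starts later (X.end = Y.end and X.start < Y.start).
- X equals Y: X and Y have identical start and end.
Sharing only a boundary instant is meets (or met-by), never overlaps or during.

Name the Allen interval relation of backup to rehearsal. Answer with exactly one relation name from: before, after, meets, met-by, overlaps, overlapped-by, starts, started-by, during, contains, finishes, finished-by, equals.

backup = [Thu 03:00, Sun 08:00]; rehearsal = [Sat 04:00, Sat 08:00].
Compare endpoints: backup.start < rehearsal.start, backup.start < rehearsal.end, backup.end > rehearsal.start, backup.end > rehearsal.end.
That pattern is 'contains'.

contains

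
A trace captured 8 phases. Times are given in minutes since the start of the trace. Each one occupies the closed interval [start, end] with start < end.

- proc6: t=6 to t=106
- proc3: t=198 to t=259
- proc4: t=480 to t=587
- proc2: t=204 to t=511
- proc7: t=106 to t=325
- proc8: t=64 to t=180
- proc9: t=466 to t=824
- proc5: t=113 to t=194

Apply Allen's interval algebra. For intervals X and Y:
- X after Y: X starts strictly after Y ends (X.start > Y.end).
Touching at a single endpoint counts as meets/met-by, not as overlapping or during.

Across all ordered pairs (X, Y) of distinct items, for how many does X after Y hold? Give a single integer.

Checking all 56 ordered pairs for relation 'after'; matching pairs in alphabetical order:
(proc2, proc5): proc2 after proc5 ✓
(proc2, proc6): proc2 after proc6 ✓
(proc2, proc8): proc2 after proc8 ✓
(proc3, proc5): proc3 after proc5 ✓
(proc3, proc6): proc3 after proc6 ✓
(proc3, proc8): proc3 after proc8 ✓
(proc4, proc3): proc4 after proc3 ✓
(proc4, proc5): proc4 after proc5 ✓
(proc4, proc6): proc4 after proc6 ✓
(proc4, proc7): proc4 after proc7 ✓
(proc4, proc8): proc4 after proc8 ✓
(proc5, proc6): proc5 after proc6 ✓
(proc9, proc3): proc9 after proc3 ✓
(proc9, proc5): proc9 after proc5 ✓
(proc9, proc6): proc9 after proc6 ✓
(proc9, proc7): proc9 after proc7 ✓
(proc9, proc8): proc9 after proc8 ✓
Count: 17.

17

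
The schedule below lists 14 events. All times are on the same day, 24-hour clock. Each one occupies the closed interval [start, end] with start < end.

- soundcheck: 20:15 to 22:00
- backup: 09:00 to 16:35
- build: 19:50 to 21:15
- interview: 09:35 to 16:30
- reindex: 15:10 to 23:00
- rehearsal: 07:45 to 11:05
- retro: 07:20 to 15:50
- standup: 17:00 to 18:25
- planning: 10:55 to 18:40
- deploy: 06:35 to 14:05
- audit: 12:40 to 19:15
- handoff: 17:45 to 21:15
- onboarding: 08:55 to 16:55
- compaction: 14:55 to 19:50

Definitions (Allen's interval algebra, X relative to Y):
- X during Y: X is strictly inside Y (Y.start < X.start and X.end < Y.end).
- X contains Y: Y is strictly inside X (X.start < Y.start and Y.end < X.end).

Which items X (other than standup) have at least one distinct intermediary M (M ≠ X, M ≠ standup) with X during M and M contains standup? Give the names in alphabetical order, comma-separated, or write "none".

build, handoff, soundcheck

Target standup = [17:00, 18:25].
Intermediaries M with M contains standup: audit, compaction, planning, reindex.
Via audit — items with X during audit: none.
Via compaction — items with X during compaction: none.
Via planning — items with X during planning: none.
Via reindex — items with X during reindex: build, handoff, soundcheck.
Union: build, handoff, soundcheck.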